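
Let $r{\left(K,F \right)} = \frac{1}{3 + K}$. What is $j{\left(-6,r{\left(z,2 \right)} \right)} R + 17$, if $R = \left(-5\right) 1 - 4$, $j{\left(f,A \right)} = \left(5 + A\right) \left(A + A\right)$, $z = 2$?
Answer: $- \frac{43}{25} \approx -1.72$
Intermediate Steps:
$j{\left(f,A \right)} = 2 A \left(5 + A\right)$ ($j{\left(f,A \right)} = \left(5 + A\right) 2 A = 2 A \left(5 + A\right)$)
$R = -9$ ($R = -5 - 4 = -9$)
$j{\left(-6,r{\left(z,2 \right)} \right)} R + 17 = \frac{2 \left(5 + \frac{1}{3 + 2}\right)}{3 + 2} \left(-9\right) + 17 = \frac{2 \left(5 + \frac{1}{5}\right)}{5} \left(-9\right) + 17 = 2 \cdot \frac{1}{5} \left(5 + \frac{1}{5}\right) \left(-9\right) + 17 = 2 \cdot \frac{1}{5} \cdot \frac{26}{5} \left(-9\right) + 17 = \frac{52}{25} \left(-9\right) + 17 = - \frac{468}{25} + 17 = - \frac{43}{25}$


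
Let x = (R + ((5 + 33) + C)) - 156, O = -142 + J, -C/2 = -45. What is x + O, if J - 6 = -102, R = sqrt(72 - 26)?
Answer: -266 + sqrt(46) ≈ -259.22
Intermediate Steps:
C = 90 (C = -2*(-45) = 90)
R = sqrt(46) ≈ 6.7823
J = -96 (J = 6 - 102 = -96)
O = -238 (O = -142 - 96 = -238)
x = -28 + sqrt(46) (x = (sqrt(46) + ((5 + 33) + 90)) - 156 = (sqrt(46) + (38 + 90)) - 156 = (sqrt(46) + 128) - 156 = (128 + sqrt(46)) - 156 = -28 + sqrt(46) ≈ -21.218)
x + O = (-28 + sqrt(46)) - 238 = -266 + sqrt(46)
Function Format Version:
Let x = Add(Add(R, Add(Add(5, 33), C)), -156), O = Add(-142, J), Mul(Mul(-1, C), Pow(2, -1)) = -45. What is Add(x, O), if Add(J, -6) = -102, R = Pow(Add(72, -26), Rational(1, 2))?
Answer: Add(-266, Pow(46, Rational(1, 2))) ≈ -259.22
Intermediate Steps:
C = 90 (C = Mul(-2, -45) = 90)
R = Pow(46, Rational(1, 2)) ≈ 6.7823
J = -96 (J = Add(6, -102) = -96)
O = -238 (O = Add(-142, -96) = -238)
x = Add(-28, Pow(46, Rational(1, 2))) (x = Add(Add(Pow(46, Rational(1, 2)), Add(Add(5, 33), 90)), -156) = Add(Add(Pow(46, Rational(1, 2)), Add(38, 90)), -156) = Add(Add(Pow(46, Rational(1, 2)), 128), -156) = Add(Add(128, Pow(46, Rational(1, 2))), -156) = Add(-28, Pow(46, Rational(1, 2))) ≈ -21.218)
Add(x, O) = Add(Add(-28, Pow(46, Rational(1, 2))), -238) = Add(-266, Pow(46, Rational(1, 2)))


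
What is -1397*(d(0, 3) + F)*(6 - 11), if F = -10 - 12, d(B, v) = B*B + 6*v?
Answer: -27940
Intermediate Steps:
d(B, v) = B² + 6*v
F = -22
-1397*(d(0, 3) + F)*(6 - 11) = -1397*((0² + 6*3) - 22)*(6 - 11) = -1397*((0 + 18) - 22)*(-5) = -1397*(18 - 22)*(-5) = -(-5588)*(-5) = -1397*20 = -27940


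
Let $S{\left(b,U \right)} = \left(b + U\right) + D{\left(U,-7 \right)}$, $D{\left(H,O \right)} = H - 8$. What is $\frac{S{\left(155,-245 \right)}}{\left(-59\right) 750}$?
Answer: $\frac{343}{44250} \approx 0.0077514$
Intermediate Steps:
$D{\left(H,O \right)} = -8 + H$ ($D{\left(H,O \right)} = H - 8 = -8 + H$)
$S{\left(b,U \right)} = -8 + b + 2 U$ ($S{\left(b,U \right)} = \left(b + U\right) + \left(-8 + U\right) = \left(U + b\right) + \left(-8 + U\right) = -8 + b + 2 U$)
$\frac{S{\left(155,-245 \right)}}{\left(-59\right) 750} = \frac{-8 + 155 + 2 \left(-245\right)}{\left(-59\right) 750} = \frac{-8 + 155 - 490}{-44250} = \left(-343\right) \left(- \frac{1}{44250}\right) = \frac{343}{44250}$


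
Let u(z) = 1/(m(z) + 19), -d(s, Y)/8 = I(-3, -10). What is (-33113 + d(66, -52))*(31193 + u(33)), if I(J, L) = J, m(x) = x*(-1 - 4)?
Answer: -150693162753/146 ≈ -1.0321e+9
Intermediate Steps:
m(x) = -5*x (m(x) = x*(-5) = -5*x)
d(s, Y) = 24 (d(s, Y) = -8*(-3) = 24)
u(z) = 1/(19 - 5*z) (u(z) = 1/(-5*z + 19) = 1/(19 - 5*z))
(-33113 + d(66, -52))*(31193 + u(33)) = (-33113 + 24)*(31193 - 1/(-19 + 5*33)) = -33089*(31193 - 1/(-19 + 165)) = -33089*(31193 - 1/146) = -33089*4554177/146 = -150693162753/146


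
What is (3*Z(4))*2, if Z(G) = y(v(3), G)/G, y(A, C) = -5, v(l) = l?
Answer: -15/2 ≈ -7.5000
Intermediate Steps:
Z(G) = -5/G
(3*Z(4))*2 = (3*(-5/4))*2 = -15/4*2 = -15/2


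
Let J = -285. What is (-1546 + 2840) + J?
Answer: 1009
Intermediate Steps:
(-1546 + 2840) + J = (-1546 + 2840) - 285 = 1294 - 285 = 1009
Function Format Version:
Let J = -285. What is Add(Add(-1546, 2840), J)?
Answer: 1009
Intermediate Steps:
Add(Add(-1546, 2840), J) = Add(Add(-1546, 2840), -285) = Add(1294, -285) = 1009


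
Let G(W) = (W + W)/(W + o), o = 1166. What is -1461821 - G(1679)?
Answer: -4158884103/2845 ≈ -1.4618e+6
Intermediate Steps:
G(W) = 2*W/(1166 + W) (G(W) = (W + W)/(W + 1166) = (2*W)/(1166 + W) = 2*W/(1166 + W))
-1461821 - G(1679) = -1461821 - 2*1679/(1166 + 1679) = -1461821 - 2*1679/2845 = -1461821 - 1*3358/2845 = -1461821 - 3358/2845 = -4158884103/2845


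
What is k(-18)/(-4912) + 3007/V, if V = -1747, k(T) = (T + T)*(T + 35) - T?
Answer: -6866333/4290632 ≈ -1.6003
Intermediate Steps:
k(T) = -T + 2*T*(35 + T) (k(T) = (2*T)*(35 + T) - T = 2*T*(35 + T) - T = -T + 2*T*(35 + T))
k(-18)/(-4912) + 3007/V = -18*(69 + 2*(-18))/(-4912) + 3007/(-1747) = -18*(69 - 36)*(-1/4912) + 3007*(-1/1747) = -18*33*(-1/4912) - 3007/1747 = -594*(-1/4912) - 3007/1747 = 297/2456 - 3007/1747 = -6866333/4290632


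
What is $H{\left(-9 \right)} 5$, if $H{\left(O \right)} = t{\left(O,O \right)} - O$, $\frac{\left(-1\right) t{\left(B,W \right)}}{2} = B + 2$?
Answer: $115$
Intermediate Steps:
$t{\left(B,W \right)} = -4 - 2 B$ ($t{\left(B,W \right)} = - 2 \left(B + 2\right) = - 2 \left(2 + B\right) = -4 - 2 B$)
$H{\left(O \right)} = -4 - 3 O$ ($H{\left(O \right)} = \left(-4 - 2 O\right) - O = -4 - 3 O$)
$H{\left(-9 \right)} 5 = \left(-4 - -27\right) 5 = \left(-4 + 27\right) 5 = 23 \cdot 5 = 115$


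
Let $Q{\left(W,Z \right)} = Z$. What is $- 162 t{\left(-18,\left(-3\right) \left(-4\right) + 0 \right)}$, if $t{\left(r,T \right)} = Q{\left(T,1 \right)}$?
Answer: $-162$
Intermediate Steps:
$t{\left(r,T \right)} = 1$
$- 162 t{\left(-18,\left(-3\right) \left(-4\right) + 0 \right)} = \left(-162\right) 1 = -162$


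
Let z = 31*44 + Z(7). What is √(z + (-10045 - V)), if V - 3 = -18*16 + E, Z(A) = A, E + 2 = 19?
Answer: 3*I*√934 ≈ 91.684*I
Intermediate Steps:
E = 17 (E = -2 + 19 = 17)
V = -268 (V = 3 + (-18*16 + 17) = 3 + (-288 + 17) = 3 - 271 = -268)
z = 1371 (z = 31*44 + 7 = 1364 + 7 = 1371)
√(z + (-10045 - V)) = √(1371 + (-10045 - 1*(-268))) = √(1371 + (-10045 + 268)) = √(1371 - 9777) = √(-8406) = 3*I*√934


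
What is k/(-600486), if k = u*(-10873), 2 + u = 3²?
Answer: 76111/600486 ≈ 0.12675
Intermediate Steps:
u = 7 (u = -2 + 3² = -2 + 9 = 7)
k = -76111 (k = 7*(-10873) = -76111)
k/(-600486) = -76111/(-600486) = -76111*(-1/600486) = 76111/600486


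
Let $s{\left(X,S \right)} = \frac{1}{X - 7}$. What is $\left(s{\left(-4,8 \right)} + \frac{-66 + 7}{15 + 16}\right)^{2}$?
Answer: $\frac{462400}{116281} \approx 3.9766$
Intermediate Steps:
$s{\left(X,S \right)} = \frac{1}{-7 + X}$
$\left(s{\left(-4,8 \right)} + \frac{-66 + 7}{15 + 16}\right)^{2} = \left(\frac{1}{-7 - 4} + \frac{-66 + 7}{15 + 16}\right)^{2} = \left(\frac{1}{-11} - \frac{59}{31}\right)^{2} = \left(- \frac{1}{11} - \frac{59}{31}\right)^{2} = \left(- \frac{680}{341}\right)^{2} = \frac{462400}{116281}$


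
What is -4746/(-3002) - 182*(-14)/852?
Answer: 1461586/319713 ≈ 4.5716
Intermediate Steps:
-4746/(-3002) - 182*(-14)/852 = -4746*(-1/3002) + 2548*(1/852) = 2373/1501 + 637/213 = 1461586/319713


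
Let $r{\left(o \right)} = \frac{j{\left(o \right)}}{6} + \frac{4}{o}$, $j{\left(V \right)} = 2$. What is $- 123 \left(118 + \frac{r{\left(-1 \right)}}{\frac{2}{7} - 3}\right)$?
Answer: $- \frac{278923}{19} \approx -14680.0$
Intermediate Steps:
$r{\left(o \right)} = \frac{1}{3} + \frac{4}{o}$ ($r{\left(o \right)} = \frac{2}{6} + \frac{4}{o} = 2 \cdot \frac{1}{6} + \frac{4}{o} = \frac{1}{3} + \frac{4}{o}$)
$- 123 \left(118 + \frac{r{\left(-1 \right)}}{\frac{2}{7} - 3}\right) = - 123 \left(118 + \frac{\frac{1}{3} \frac{1}{-1} \left(12 - 1\right)}{\frac{2}{7} - 3}\right) = - 123 \left(118 + \frac{\frac{1}{3} \left(-1\right) 11}{2 \cdot \frac{1}{7} - 3}\right) = - 123 \left(118 - \frac{11}{3 \left(\frac{2}{7} - 3\right)}\right) = - 123 \left(118 - \frac{11}{3 \left(- \frac{19}{7}\right)}\right) = - 123 \left(118 - - \frac{77}{57}\right) = - 123 \left(118 + \frac{77}{57}\right) = \left(-123\right) \frac{6803}{57} = - \frac{278923}{19}$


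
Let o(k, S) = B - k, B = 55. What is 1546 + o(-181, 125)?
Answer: 1782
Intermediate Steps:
o(k, S) = 55 - k
1546 + o(-181, 125) = 1546 + (55 - 1*(-181)) = 1546 + (55 + 181) = 1546 + 236 = 1782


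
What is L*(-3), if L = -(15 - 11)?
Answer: 12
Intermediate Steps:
L = -4 (L = -1*4 = -4)
L*(-3) = -4*(-3) = 12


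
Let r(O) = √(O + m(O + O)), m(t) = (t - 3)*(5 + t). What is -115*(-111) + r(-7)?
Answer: 12765 + √146 ≈ 12777.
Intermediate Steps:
m(t) = (-3 + t)*(5 + t)
r(O) = √(-15 + 4*O² + 5*O) (r(O) = √(O + (-15 + (O + O)² + 2*(O + O))) = √(O + (-15 + (2*O)² + 2*(2*O))) = √(O + (-15 + 4*O² + 4*O)) = √(O + (-15 + 4*O + 4*O²)) = √(-15 + 4*O² + 5*O))
-115*(-111) + r(-7) = -115*(-111) + √(-15 + 4*(-7)² + 5*(-7)) = 12765 + √(-15 + 4*49 - 35) = 12765 + √(-15 + 196 - 35) = 12765 + √146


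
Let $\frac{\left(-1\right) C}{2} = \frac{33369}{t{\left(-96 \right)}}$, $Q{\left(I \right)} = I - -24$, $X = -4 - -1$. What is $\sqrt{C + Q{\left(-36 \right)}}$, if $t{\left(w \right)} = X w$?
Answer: $\frac{i \sqrt{35097}}{12} \approx 15.612 i$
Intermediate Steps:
$X = -3$ ($X = -4 + 1 = -3$)
$Q{\left(I \right)} = 24 + I$ ($Q{\left(I \right)} = I + 24 = 24 + I$)
$t{\left(w \right)} = - 3 w$
$C = - \frac{11123}{48}$ ($C = - 2 \frac{33369}{\left(-3\right) \left(-96\right)} = - 2 \cdot \frac{33369}{288} = - 2 \cdot 33369 \cdot \frac{1}{288} = \left(-2\right) \frac{11123}{96} = - \frac{11123}{48} \approx -231.73$)
$\sqrt{C + Q{\left(-36 \right)}} = \sqrt{- \frac{11123}{48} + \left(24 - 36\right)} = \sqrt{- \frac{11123}{48} - 12} = \sqrt{- \frac{11699}{48}} = \frac{i \sqrt{35097}}{12}$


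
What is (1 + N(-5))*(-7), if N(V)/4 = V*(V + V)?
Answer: -1407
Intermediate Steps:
N(V) = 8*V² (N(V) = 4*(V*(V + V)) = 4*(V*(2*V)) = 4*(2*V²) = 8*V²)
(1 + N(-5))*(-7) = (1 + 8*(-5)²)*(-7) = (1 + 8*25)*(-7) = (1 + 200)*(-7) = 201*(-7) = -1407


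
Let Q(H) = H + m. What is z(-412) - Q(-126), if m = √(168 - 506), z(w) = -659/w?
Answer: 52571/412 - 13*I*√2 ≈ 127.6 - 18.385*I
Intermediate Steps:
m = 13*I*√2 (m = √(-338) = 13*I*√2 ≈ 18.385*I)
Q(H) = H + 13*I*√2
z(-412) - Q(-126) = -659/(-412) - (-126 + 13*I*√2) = -659*(-1/412) + (126 - 13*I*√2) = 659/412 + (126 - 13*I*√2) = 52571/412 - 13*I*√2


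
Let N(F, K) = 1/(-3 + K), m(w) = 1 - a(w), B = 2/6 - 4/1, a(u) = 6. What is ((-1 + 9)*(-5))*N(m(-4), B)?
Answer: 6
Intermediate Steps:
B = -11/3 (B = 2*(1/6) - 4*1 = 1/3 - 4 = -11/3 ≈ -3.6667)
m(w) = -5 (m(w) = 1 - 1*6 = 1 - 6 = -5)
((-1 + 9)*(-5))*N(m(-4), B) = ((-1 + 9)*(-5))/(-3 - 11/3) = (8*(-5))/(-20/3) = -40*(-3/20) = 6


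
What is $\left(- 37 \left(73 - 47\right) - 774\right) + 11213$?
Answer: $9477$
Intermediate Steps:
$\left(- 37 \left(73 - 47\right) - 774\right) + 11213 = \left(\left(-37\right) 26 - 774\right) + 11213 = \left(-962 - 774\right) + 11213 = -1736 + 11213 = 9477$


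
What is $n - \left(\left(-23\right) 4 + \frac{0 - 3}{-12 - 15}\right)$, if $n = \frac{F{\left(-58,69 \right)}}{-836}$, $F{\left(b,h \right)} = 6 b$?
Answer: $\frac{173626}{1881} \approx 92.305$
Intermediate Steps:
$n = \frac{87}{209}$ ($n = \frac{6 \left(-58\right)}{-836} = \left(-348\right) \left(- \frac{1}{836}\right) = \frac{87}{209} \approx 0.41627$)
$n - \left(\left(-23\right) 4 + \frac{0 - 3}{-12 - 15}\right) = \frac{87}{209} - \left(\left(-23\right) 4 + \frac{0 - 3}{-12 - 15}\right) = \frac{87}{209} - \left(-92 - \frac{3}{-27}\right) = \frac{87}{209} - \left(-92 - - \frac{1}{9}\right) = \frac{87}{209} - \left(-92 + \frac{1}{9}\right) = \frac{87}{209} - - \frac{827}{9} = \frac{87}{209} + \frac{827}{9} = \frac{173626}{1881}$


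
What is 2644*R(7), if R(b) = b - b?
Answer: 0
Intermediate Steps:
R(b) = 0
2644*R(7) = 2644*0 = 0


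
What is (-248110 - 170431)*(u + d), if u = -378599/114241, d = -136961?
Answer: 6548885998248200/114241 ≈ 5.7325e+10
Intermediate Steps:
u = -378599/114241 (u = -378599*1/114241 = -378599/114241 ≈ -3.3140)
(-248110 - 170431)*(u + d) = (-248110 - 170431)*(-378599/114241 - 136961) = -418541*(-15646940200/114241) = 6548885998248200/114241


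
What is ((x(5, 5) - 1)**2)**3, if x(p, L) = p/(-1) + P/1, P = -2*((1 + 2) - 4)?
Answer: 4096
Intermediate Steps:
P = 2 (P = -2*(3 - 4) = -2*(-1) = 2)
x(p, L) = 2 - p (x(p, L) = p/(-1) + 2/1 = p*(-1) + 2*1 = -p + 2 = 2 - p)
((x(5, 5) - 1)**2)**3 = (((2 - 1*5) - 1)**2)**3 = (((2 - 5) - 1)**2)**3 = ((-3 - 1)**2)**3 = ((-4)**2)**3 = 16**3 = 4096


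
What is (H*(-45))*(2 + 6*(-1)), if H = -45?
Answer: -8100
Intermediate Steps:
(H*(-45))*(2 + 6*(-1)) = (-45*(-45))*(2 + 6*(-1)) = 2025*(2 - 6) = 2025*(-4) = -8100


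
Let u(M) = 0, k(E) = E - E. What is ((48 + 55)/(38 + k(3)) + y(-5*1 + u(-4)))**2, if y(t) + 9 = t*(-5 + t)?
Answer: 2758921/1444 ≈ 1910.6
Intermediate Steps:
k(E) = 0
y(t) = -9 + t*(-5 + t)
((48 + 55)/(38 + k(3)) + y(-5*1 + u(-4)))**2 = ((48 + 55)/(38 + 0) + (-9 + (-5*1 + 0)**2 - 5*(-5*1 + 0)))**2 = (103/38 + (-9 + (-5 + 0)**2 - 5*(-5 + 0)))**2 = (103*(1/38) + (-9 + (-5)**2 - 5*(-5)))**2 = (103/38 + (-9 + 25 + 25))**2 = (103/38 + 41)**2 = (1661/38)**2 = 2758921/1444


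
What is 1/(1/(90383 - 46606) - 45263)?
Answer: -43777/1981478350 ≈ -2.2093e-5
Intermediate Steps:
1/(1/(90383 - 46606) - 45263) = 1/(1/43777 - 45263) = 1/(-1981478350/43777) = -43777/1981478350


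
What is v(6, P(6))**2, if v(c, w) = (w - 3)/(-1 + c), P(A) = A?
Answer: 9/25 ≈ 0.36000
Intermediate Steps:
v(c, w) = (-3 + w)/(-1 + c)
v(6, P(6))**2 = ((-3 + 6)/(-1 + 6))**2 = (3/5)**2 = 9/25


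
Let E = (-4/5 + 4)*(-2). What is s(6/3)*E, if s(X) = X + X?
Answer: -128/5 ≈ -25.600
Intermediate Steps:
s(X) = 2*X
E = -32/5 (E = (-4*⅕ + 4)*(-2) = (-⅘ + 4)*(-2) = (16/5)*(-2) = -32/5 ≈ -6.4000)
s(6/3)*E = (2*(6/3))*(-32/5) = (2*(6*(⅓)))*(-32/5) = (2*2)*(-32/5) = 4*(-32/5) = -128/5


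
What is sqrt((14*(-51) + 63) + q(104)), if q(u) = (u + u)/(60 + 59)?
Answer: I*sqrt(9194059)/119 ≈ 25.48*I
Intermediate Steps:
q(u) = 2*u/119 (q(u) = (2*u)/119 = (2*u)*(1/119) = 2*u/119)
sqrt((14*(-51) + 63) + q(104)) = sqrt((14*(-51) + 63) + (2/119)*104) = sqrt((-714 + 63) + 208/119) = sqrt(-651 + 208/119) = sqrt(-77261/119) = I*sqrt(9194059)/119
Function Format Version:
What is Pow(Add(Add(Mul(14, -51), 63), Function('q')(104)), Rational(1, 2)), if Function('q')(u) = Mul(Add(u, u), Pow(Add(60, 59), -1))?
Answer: Mul(Rational(1, 119), I, Pow(9194059, Rational(1, 2))) ≈ Mul(25.480, I)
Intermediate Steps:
Function('q')(u) = Mul(Rational(2, 119), u) (Function('q')(u) = Mul(Mul(2, u), Pow(119, -1)) = Mul(Mul(2, u), Rational(1, 119)) = Mul(Rational(2, 119), u))
Pow(Add(Add(Mul(14, -51), 63), Function('q')(104)), Rational(1, 2)) = Pow(Add(Add(Mul(14, -51), 63), Mul(Rational(2, 119), 104)), Rational(1, 2)) = Pow(Add(Add(-714, 63), Rational(208, 119)), Rational(1, 2)) = Pow(Add(-651, Rational(208, 119)), Rational(1, 2)) = Pow(Rational(-77261, 119), Rational(1, 2)) = Mul(Rational(1, 119), I, Pow(9194059, Rational(1, 2)))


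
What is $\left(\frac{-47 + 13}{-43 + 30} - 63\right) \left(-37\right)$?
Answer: $\frac{29045}{13} \approx 2234.2$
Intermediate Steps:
$\left(\frac{-47 + 13}{-43 + 30} - 63\right) \left(-37\right) = \left(- \frac{34}{-13} - 63\right) \left(-37\right) = \left(\left(-34\right) \left(- \frac{1}{13}\right) - 63\right) \left(-37\right) = \left(\frac{34}{13} - 63\right) \left(-37\right) = \left(- \frac{785}{13}\right) \left(-37\right) = \frac{29045}{13}$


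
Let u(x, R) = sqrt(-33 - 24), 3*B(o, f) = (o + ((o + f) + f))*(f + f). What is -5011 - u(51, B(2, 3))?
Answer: -5011 - I*sqrt(57) ≈ -5011.0 - 7.5498*I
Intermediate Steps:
B(o, f) = 2*f*(2*f + 2*o)/3 (B(o, f) = ((o + ((o + f) + f))*(f + f))/3 = ((o + ((f + o) + f))*(2*f))/3 = ((o + (o + 2*f))*(2*f))/3 = ((2*f + 2*o)*(2*f))/3 = (2*f*(2*f + 2*o))/3 = 2*f*(2*f + 2*o)/3)
u(x, R) = I*sqrt(57) (u(x, R) = sqrt(-57) = I*sqrt(57))
-5011 - u(51, B(2, 3)) = -5011 - I*sqrt(57)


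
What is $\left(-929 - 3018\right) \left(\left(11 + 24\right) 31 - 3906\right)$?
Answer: $11134487$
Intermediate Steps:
$\left(-929 - 3018\right) \left(\left(11 + 24\right) 31 - 3906\right) = - 3947 \left(35 \cdot 31 - 3906\right) = - 3947 \left(1085 - 3906\right) = \left(-3947\right) \left(-2821\right) = 11134487$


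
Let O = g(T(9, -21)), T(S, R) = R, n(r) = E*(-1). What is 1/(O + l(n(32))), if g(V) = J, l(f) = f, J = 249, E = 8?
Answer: 1/241 ≈ 0.0041494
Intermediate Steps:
n(r) = -8 (n(r) = 8*(-1) = -8)
g(V) = 249
O = 249
1/(O + l(n(32))) = 1/(249 - 8) = 1/241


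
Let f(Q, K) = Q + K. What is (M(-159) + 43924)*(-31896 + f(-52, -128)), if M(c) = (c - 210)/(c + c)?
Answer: -74674002546/53 ≈ -1.4089e+9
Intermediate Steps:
M(c) = (-210 + c)/(2*c) (M(c) = (-210 + c)/((2*c)) = (-210 + c)*(1/(2*c)) = (-210 + c)/(2*c))
f(Q, K) = K + Q
(M(-159) + 43924)*(-31896 + f(-52, -128)) = ((½)*(-210 - 159)/(-159) + 43924)*(-31896 + (-128 - 52)) = ((½)*(-1/159)*(-369) + 43924)*(-31896 - 180) = (123/106 + 43924)*(-32076) = (4656067/106)*(-32076) = -74674002546/53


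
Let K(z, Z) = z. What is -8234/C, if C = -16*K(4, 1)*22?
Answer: 4117/704 ≈ 5.8480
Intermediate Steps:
C = -1408 (C = -16*4*22 = -64*22 = -1408)
-8234/C = -8234/(-1408) = -8234*(-1/1408) = 4117/704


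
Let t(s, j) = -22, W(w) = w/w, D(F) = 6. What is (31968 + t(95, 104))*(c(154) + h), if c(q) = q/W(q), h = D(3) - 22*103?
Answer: -67278276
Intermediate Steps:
W(w) = 1
h = -2260 (h = 6 - 22*103 = 6 - 2266 = -2260)
c(q) = q (c(q) = q/1 = q*1 = q)
(31968 + t(95, 104))*(c(154) + h) = (31968 - 22)*(154 - 2260) = 31946*(-2106) = -67278276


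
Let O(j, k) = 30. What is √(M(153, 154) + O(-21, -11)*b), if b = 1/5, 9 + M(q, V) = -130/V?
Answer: 2*I*√5698/77 ≈ 1.9607*I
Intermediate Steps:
M(q, V) = -9 - 130/V
b = ⅕ ≈ 0.20000
√(M(153, 154) + O(-21, -11)*b) = √((-9 - 130/154) + 30*(⅕)) = √((-9 - 130*1/154) + 6) = √((-9 - 65/77) + 6) = √(-758/77 + 6) = √(-296/77) = 2*I*√5698/77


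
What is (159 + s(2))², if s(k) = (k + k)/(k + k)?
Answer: 25600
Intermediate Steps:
s(k) = 1 (s(k) = (2*k)/((2*k)) = (2*k)*(1/(2*k)) = 1)
(159 + s(2))² = (159 + 1)² = 160² = 25600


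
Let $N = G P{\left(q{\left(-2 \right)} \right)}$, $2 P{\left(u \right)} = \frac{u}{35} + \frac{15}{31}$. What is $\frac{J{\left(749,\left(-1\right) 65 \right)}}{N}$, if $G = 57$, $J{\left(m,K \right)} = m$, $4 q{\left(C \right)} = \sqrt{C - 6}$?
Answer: $\frac{568865500}{10492009} - \frac{50385230 i \sqrt{2}}{31476027} \approx 54.219 - 2.2638 i$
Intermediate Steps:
$q{\left(C \right)} = \frac{\sqrt{-6 + C}}{4}$ ($q{\left(C \right)} = \frac{\sqrt{C - 6}}{4} = \frac{\sqrt{-6 + C}}{4}$)
$P{\left(u \right)} = \frac{15}{62} + \frac{u}{70}$ ($P{\left(u \right)} = \frac{\frac{u}{35} + \frac{15}{31}}{2} = \frac{\frac{15}{31} + \frac{u}{35}}{2} = \frac{15}{62} + \frac{u}{70}$)
$N = \frac{855}{62} + \frac{57 i \sqrt{2}}{140}$ ($N = 57 \left(\frac{15}{62} + \frac{\frac{1}{4} \sqrt{-6 - 2}}{70}\right) = 57 \left(\frac{15}{62} + \frac{\frac{1}{4} \sqrt{-8}}{70}\right) = 57 \left(\frac{15}{62} + \frac{\frac{1}{4} \cdot 2 i \sqrt{2}}{70}\right) = 57 \left(\frac{15}{62} + \frac{\frac{1}{2} i \sqrt{2}}{70}\right) = 57 \left(\frac{15}{62} + \frac{i \sqrt{2}}{140}\right) = \frac{855}{62} + \frac{57 i \sqrt{2}}{140} \approx 13.79 + 0.57579 i$)
$\frac{J{\left(749,\left(-1\right) 65 \right)}}{N} = \frac{749}{\frac{855}{62} + \frac{57 i \sqrt{2}}{140}}$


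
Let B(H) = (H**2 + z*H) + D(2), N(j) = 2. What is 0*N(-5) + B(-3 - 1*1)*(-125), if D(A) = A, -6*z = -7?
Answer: -5000/3 ≈ -1666.7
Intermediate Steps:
z = 7/6 (z = -1/6*(-7) = 7/6 ≈ 1.1667)
B(H) = 2 + H**2 + 7*H/6 (B(H) = (H**2 + 7*H/6) + 2 = 2 + H**2 + 7*H/6)
0*N(-5) + B(-3 - 1*1)*(-125) = 0*2 + (2 + (-3 - 1*1)**2 + 7*(-3 - 1*1)/6)*(-125) = 0 + (2 + (-3 - 1)**2 + 7*(-3 - 1)/6)*(-125) = 0 + (2 + (-4)**2 + (7/6)*(-4))*(-125) = 0 + (2 + 16 - 14/3)*(-125) = 0 + (40/3)*(-125) = 0 - 5000/3 = -5000/3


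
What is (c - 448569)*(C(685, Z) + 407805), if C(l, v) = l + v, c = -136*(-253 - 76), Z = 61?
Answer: -164983107575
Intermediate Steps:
c = 44744 (c = -136*(-329) = 44744)
(c - 448569)*(C(685, Z) + 407805) = (44744 - 448569)*((685 + 61) + 407805) = -403825*(746 + 407805) = -403825*408551 = -164983107575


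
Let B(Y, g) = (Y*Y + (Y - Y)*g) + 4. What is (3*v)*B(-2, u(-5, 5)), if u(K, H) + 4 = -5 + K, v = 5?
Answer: 120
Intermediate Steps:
u(K, H) = -9 + K (u(K, H) = -4 + (-5 + K) = -9 + K)
B(Y, g) = 4 + Y² (B(Y, g) = (Y² + 0*g) + 4 = (Y² + 0) + 4 = Y² + 4 = 4 + Y²)
(3*v)*B(-2, u(-5, 5)) = (3*5)*(4 + (-2)²) = 15*(4 + 4) = 15*8 = 120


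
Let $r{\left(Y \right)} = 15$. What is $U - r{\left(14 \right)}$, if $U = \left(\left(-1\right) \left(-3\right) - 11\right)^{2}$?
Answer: $49$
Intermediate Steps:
$U = 64$ ($U = \left(3 - 11\right)^{2} = \left(-8\right)^{2} = 64$)
$U - r{\left(14 \right)} = 64 - 15 = 49$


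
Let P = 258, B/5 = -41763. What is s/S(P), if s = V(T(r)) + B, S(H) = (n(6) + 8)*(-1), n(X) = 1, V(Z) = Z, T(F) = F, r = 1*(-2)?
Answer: 208817/9 ≈ 23202.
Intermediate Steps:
r = -2
B = -208815 (B = 5*(-41763) = -208815)
S(H) = -9 (S(H) = (1 + 8)*(-1) = 9*(-1) = -9)
s = -208817 (s = -2 - 208815 = -208817)
s/S(P) = -208817/(-9) = -208817*(-⅑) = 208817/9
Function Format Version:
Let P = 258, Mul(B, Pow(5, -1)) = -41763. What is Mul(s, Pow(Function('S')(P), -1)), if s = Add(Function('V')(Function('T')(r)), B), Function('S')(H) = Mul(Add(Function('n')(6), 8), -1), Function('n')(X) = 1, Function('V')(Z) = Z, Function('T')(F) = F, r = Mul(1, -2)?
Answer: Rational(208817, 9) ≈ 23202.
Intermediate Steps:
r = -2
B = -208815 (B = Mul(5, -41763) = -208815)
Function('S')(H) = -9 (Function('S')(H) = Mul(Add(1, 8), -1) = Mul(9, -1) = -9)
s = -208817 (s = Add(-2, -208815) = -208817)
Mul(s, Pow(Function('S')(P), -1)) = Mul(-208817, Pow(-9, -1)) = Mul(-208817, Rational(-1, 9)) = Rational(208817, 9)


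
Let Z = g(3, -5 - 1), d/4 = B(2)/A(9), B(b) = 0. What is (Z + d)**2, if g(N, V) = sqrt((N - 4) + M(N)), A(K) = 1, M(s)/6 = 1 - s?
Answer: -13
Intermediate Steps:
M(s) = 6 - 6*s (M(s) = 6*(1 - s) = 6 - 6*s)
d = 0 (d = 4*(0/1) = 4*(0*1) = 4*0 = 0)
g(N, V) = sqrt(2 - 5*N) (g(N, V) = sqrt((N - 4) + (6 - 6*N)) = sqrt((-4 + N) + (6 - 6*N)) = sqrt(2 - 5*N))
Z = I*sqrt(13) (Z = sqrt(2 - 5*3) = sqrt(2 - 15) = sqrt(-13) = I*sqrt(13) ≈ 3.6056*I)
(Z + d)**2 = (I*sqrt(13) + 0)**2 = (I*sqrt(13))**2 = -13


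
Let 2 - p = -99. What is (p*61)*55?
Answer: 338855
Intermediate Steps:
p = 101 (p = 2 - 1*(-99) = 2 + 99 = 101)
(p*61)*55 = (101*61)*55 = 6161*55 = 338855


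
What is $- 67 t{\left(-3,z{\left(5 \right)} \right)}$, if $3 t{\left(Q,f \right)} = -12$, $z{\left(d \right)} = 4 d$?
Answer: $268$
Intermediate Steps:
$t{\left(Q,f \right)} = -4$ ($t{\left(Q,f \right)} = \frac{1}{3} \left(-12\right) = -4$)
$- 67 t{\left(-3,z{\left(5 \right)} \right)} = \left(-67\right) \left(-4\right) = 268$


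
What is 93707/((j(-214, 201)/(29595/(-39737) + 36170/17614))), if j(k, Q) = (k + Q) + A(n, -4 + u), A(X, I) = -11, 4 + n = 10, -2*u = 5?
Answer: -5364731372420/1049891277 ≈ -5109.8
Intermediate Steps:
u = -5/2 (u = -½*5 = -5/2 ≈ -2.5000)
n = 6 (n = -4 + 10 = 6)
j(k, Q) = -11 + Q + k (j(k, Q) = (k + Q) - 11 = (Q + k) - 11 = -11 + Q + k)
93707/((j(-214, 201)/(29595/(-39737) + 36170/17614))) = 93707/(((-11 + 201 - 214)/(29595/(-39737) + 36170/17614))) = 93707/((-24/(29595*(-1/39737) + 36170*(1/17614)))) = 93707/((-24/(-29595/39737 + 18085/8807))) = 93707/((-24/458000480/349963759)) = 93707/((-24*349963759/458000480)) = 93707/(-1049891277/57250060) = 93707*(-57250060/1049891277) = -5364731372420/1049891277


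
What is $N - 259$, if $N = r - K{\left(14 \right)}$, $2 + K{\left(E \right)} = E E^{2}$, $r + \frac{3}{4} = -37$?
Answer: $- \frac{12155}{4} \approx -3038.8$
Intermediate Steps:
$r = - \frac{151}{4}$ ($r = - \frac{3}{4} - 37 = - \frac{151}{4} \approx -37.75$)
$K{\left(E \right)} = -2 + E^{3}$ ($K{\left(E \right)} = -2 + E E^{2} = -2 + E^{3}$)
$N = - \frac{11119}{4}$ ($N = - \frac{151}{4} - \left(-2 + 14^{3}\right) = - \frac{151}{4} - \left(-2 + 2744\right) = - \frac{151}{4} - 2742 = - \frac{11119}{4} \approx -2779.8$)
$N - 259 = - \frac{11119}{4} - 259 = - \frac{12155}{4}$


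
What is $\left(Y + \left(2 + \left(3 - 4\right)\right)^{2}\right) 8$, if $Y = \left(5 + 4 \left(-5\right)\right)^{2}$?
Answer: $1808$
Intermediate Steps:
$Y = 225$ ($Y = \left(5 - 20\right)^{2} = \left(-15\right)^{2} = 225$)
$\left(Y + \left(2 + \left(3 - 4\right)\right)^{2}\right) 8 = \left(225 + \left(2 + \left(3 - 4\right)\right)^{2}\right) 8 = \left(225 + \left(2 - 1\right)^{2}\right) 8 = \left(225 + 1^{2}\right) 8 = \left(225 + 1\right) 8 = 226 \cdot 8 = 1808$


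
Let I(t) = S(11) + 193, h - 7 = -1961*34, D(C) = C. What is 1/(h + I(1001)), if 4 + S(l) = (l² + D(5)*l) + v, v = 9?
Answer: -1/66293 ≈ -1.5085e-5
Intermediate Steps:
S(l) = 5 + l² + 5*l (S(l) = -4 + ((l² + 5*l) + 9) = -4 + (9 + l² + 5*l) = 5 + l² + 5*l)
h = -66667 (h = 7 - 1961*34 = 7 - 66674 = -66667)
I(t) = 374 (I(t) = (5 + 11² + 5*11) + 193 = (5 + 121 + 55) + 193 = 181 + 193 = 374)
1/(h + I(1001)) = 1/(-66667 + 374) = 1/(-66293) = -1/66293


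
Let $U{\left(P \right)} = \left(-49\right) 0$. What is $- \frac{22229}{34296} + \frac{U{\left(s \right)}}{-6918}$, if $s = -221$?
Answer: $- \frac{22229}{34296} \approx -0.64815$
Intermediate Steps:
$U{\left(P \right)} = 0$
$- \frac{22229}{34296} + \frac{U{\left(s \right)}}{-6918} = - \frac{22229}{34296} + \frac{0}{-6918} = \left(-22229\right) \frac{1}{34296} + 0 \left(- \frac{1}{6918}\right) = - \frac{22229}{34296} + 0 = - \frac{22229}{34296}$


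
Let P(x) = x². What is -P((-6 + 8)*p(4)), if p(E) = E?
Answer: -64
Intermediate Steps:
-P((-6 + 8)*p(4)) = -((-6 + 8)*4)² = -(2*4)² = -1*8² = -1*64 = -64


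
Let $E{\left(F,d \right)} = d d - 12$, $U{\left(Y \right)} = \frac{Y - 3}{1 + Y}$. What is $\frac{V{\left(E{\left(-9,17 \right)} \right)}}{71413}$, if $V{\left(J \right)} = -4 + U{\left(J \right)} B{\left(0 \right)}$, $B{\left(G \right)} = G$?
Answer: $- \frac{4}{71413} \approx -5.6012 \cdot 10^{-5}$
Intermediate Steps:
$U{\left(Y \right)} = \frac{-3 + Y}{1 + Y}$
$E{\left(F,d \right)} = -12 + d^{2}$ ($E{\left(F,d \right)} = d^{2} - 12 = -12 + d^{2}$)
$V{\left(J \right)} = -4$ ($V{\left(J \right)} = -4 + \frac{-3 + J}{1 + J} 0 = -4 + 0 = -4$)
$\frac{V{\left(E{\left(-9,17 \right)} \right)}}{71413} = - \frac{4}{71413}$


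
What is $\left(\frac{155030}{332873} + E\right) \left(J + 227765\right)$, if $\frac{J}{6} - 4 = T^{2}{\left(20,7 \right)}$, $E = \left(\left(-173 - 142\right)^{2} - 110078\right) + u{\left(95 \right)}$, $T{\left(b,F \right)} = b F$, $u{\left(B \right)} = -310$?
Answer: $- \frac{1283364072543641}{332873} \approx -3.8554 \cdot 10^{9}$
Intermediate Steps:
$T{\left(b,F \right)} = F b$
$E = -11163$ ($E = \left(\left(-173 - 142\right)^{2} - 110078\right) - 310 = \left(\left(-315\right)^{2} - 110078\right) - 310 = \left(99225 - 110078\right) - 310 = -10853 - 310 = -11163$)
$J = 117624$ ($J = 24 + 6 \left(7 \cdot 20\right)^{2} = 24 + 6 \cdot 140^{2} = 24 + 6 \cdot 19600 = 24 + 117600 = 117624$)
$\left(\frac{155030}{332873} + E\right) \left(J + 227765\right) = \left(\frac{155030}{332873} - 11163\right) \left(117624 + 227765\right) = \left(155030 \cdot \frac{1}{332873} - 11163\right) 345389 = \left(\frac{155030}{332873} - 11163\right) 345389 = \left(- \frac{3715706269}{332873}\right) 345389 = - \frac{1283364072543641}{332873}$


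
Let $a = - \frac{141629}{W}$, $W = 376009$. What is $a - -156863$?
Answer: $\frac{58981758138}{376009} \approx 1.5686 \cdot 10^{5}$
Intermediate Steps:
$a = - \frac{141629}{376009} \approx -0.37666$
$a - -156863 = - \frac{141629}{376009} - -156863 = - \frac{141629}{376009} + 156863 = \frac{58981758138}{376009}$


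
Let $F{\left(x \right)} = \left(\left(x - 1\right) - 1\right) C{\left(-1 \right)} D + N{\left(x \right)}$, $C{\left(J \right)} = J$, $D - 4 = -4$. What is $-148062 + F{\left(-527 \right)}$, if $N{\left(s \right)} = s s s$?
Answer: $-146511245$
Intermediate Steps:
$D = 0$ ($D = 4 - 4 = 0$)
$N{\left(s \right)} = s^{3}$ ($N{\left(s \right)} = s s^{2} = s^{3}$)
$F{\left(x \right)} = x^{3}$ ($F{\left(x \right)} = \left(\left(x - 1\right) - 1\right) \left(\left(-1\right) 0\right) + x^{3} = \left(\left(-1 + x\right) - 1\right) 0 + x^{3} = \left(-2 + x\right) 0 + x^{3} = 0 + x^{3} = x^{3}$)
$-148062 + F{\left(-527 \right)} = -148062 + \left(-527\right)^{3} = -148062 - 146363183 = -146511245$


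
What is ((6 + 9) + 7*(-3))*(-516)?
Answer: 3096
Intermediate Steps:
((6 + 9) + 7*(-3))*(-516) = (15 - 21)*(-516) = -6*(-516) = 3096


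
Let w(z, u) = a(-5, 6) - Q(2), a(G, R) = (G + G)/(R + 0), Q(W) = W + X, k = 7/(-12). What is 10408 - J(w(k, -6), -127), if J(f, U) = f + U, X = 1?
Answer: 31619/3 ≈ 10540.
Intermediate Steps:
k = -7/12 (k = 7*(-1/12) = -7/12 ≈ -0.58333)
Q(W) = 1 + W (Q(W) = W + 1 = 1 + W)
a(G, R) = 2*G/R (a(G, R) = (2*G)/R = 2*G/R)
w(z, u) = -14/3 (w(z, u) = 2*(-5)/6 - (1 + 2) = 2*(-5)*(⅙) - 1*3 = -5/3 - 3 = -14/3)
J(f, U) = U + f
10408 - J(w(k, -6), -127) = 10408 - (-127 - 14/3) = 10408 - 1*(-395/3) = 10408 + 395/3 = 31619/3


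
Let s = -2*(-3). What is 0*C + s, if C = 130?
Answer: 6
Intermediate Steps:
s = 6
0*C + s = 0*130 + 6 = 0 + 6 = 6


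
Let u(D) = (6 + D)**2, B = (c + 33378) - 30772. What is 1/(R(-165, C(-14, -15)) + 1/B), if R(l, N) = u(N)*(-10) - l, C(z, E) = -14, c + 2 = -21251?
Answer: -18647/8857326 ≈ -0.0021053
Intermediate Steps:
c = -21253 (c = -2 - 21251 = -21253)
B = -18647 (B = (-21253 + 33378) - 30772 = 12125 - 30772 = -18647)
R(l, N) = -l - 10*(6 + N)**2 (R(l, N) = (6 + N)**2*(-10) - l = -10*(6 + N)**2 - l = -l - 10*(6 + N)**2)
1/(R(-165, C(-14, -15)) + 1/B) = 1/((-1*(-165) - 10*(6 - 14)**2) + 1/(-18647)) = 1/((165 - 10*(-8)**2) - 1/18647) = 1/((165 - 10*64) - 1/18647) = 1/((165 - 640) - 1/18647) = 1/(-475 - 1/18647) = 1/(-8857326/18647) = -18647/8857326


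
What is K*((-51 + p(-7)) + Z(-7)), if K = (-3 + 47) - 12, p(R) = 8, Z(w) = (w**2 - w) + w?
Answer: 192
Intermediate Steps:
Z(w) = w**2
K = 32 (K = 44 - 12 = 32)
K*((-51 + p(-7)) + Z(-7)) = 32*((-51 + 8) + (-7)**2) = 32*(-43 + 49) = 32*6 = 192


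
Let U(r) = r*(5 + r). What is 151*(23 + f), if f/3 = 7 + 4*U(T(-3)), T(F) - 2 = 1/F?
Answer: 80332/3 ≈ 26777.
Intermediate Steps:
T(F) = 2 + 1/F
f = 463/3 (f = 3*(7 + 4*((2 + 1/(-3))*(5 + (2 + 1/(-3))))) = 3*(7 + 4*((2 - ⅓)*(5 + (2 - ⅓)))) = 3*(7 + 4*(5*(5 + 5/3)/3)) = 3*(7 + 4*((5/3)*(20/3))) = 3*(7 + 4*(100/9)) = 3*(7 + 400/9) = 3*(463/9) = 463/3 ≈ 154.33)
151*(23 + f) = 151*(23 + 463/3) = 151*(532/3) = 80332/3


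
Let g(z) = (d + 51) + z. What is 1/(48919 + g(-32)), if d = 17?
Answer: 1/48955 ≈ 2.0427e-5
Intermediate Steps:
g(z) = 68 + z (g(z) = (17 + 51) + z = 68 + z)
1/(48919 + g(-32)) = 1/(48919 + (68 - 32)) = 1/(48919 + 36) = 1/48955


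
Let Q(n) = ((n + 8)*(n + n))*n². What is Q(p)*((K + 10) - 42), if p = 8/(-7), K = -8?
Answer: 1966080/2401 ≈ 818.86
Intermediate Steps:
p = -8/7 (p = 8*(-⅐) = -8/7 ≈ -1.1429)
Q(n) = 2*n³*(8 + n) (Q(n) = ((8 + n)*(2*n))*n² = (2*n*(8 + n))*n² = 2*n³*(8 + n))
Q(p)*((K + 10) - 42) = (2*(-8/7)³*(8 - 8/7))*((-8 + 10) - 42) = (2*(-512/343)*(48/7))*(2 - 42) = -49152/2401*(-40) = 1966080/2401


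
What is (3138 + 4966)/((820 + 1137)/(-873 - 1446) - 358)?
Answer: -18793176/832159 ≈ -22.584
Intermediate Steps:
(3138 + 4966)/((820 + 1137)/(-873 - 1446) - 358) = 8104/(1957/(-2319) - 358) = 8104/(1957*(-1/2319) - 358) = 8104/(-1957/2319 - 358) = 8104/(-832159/2319) = 8104*(-2319/832159) = -18793176/832159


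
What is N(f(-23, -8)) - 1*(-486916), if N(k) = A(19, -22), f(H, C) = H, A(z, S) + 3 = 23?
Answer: 486936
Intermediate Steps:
A(z, S) = 20 (A(z, S) = -3 + 23 = 20)
N(k) = 20
N(f(-23, -8)) - 1*(-486916) = 20 - 1*(-486916) = 20 + 486916 = 486936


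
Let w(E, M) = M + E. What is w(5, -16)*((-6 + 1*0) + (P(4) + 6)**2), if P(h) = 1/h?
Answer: -5819/16 ≈ -363.69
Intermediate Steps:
w(E, M) = E + M
w(5, -16)*((-6 + 1*0) + (P(4) + 6)**2) = (5 - 16)*((-6 + 1*0) + (1/4 + 6)**2) = -11*((-6 + 0) + (1/4 + 6)**2) = -11*(-6 + (25/4)**2) = -11*(-6 + 625/16) = -11*529/16 = -5819/16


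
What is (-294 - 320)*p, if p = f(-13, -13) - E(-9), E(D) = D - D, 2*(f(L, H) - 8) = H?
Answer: -921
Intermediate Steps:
f(L, H) = 8 + H/2
E(D) = 0
p = 3/2 (p = (8 + (1/2)*(-13)) - 1*0 = (8 - 13/2) + 0 = 3/2 + 0 = 3/2 ≈ 1.5000)
(-294 - 320)*p = (-294 - 320)*(3/2) = -614*3/2 = -921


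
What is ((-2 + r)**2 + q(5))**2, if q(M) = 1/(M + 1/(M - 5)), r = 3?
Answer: 1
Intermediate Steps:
q(M) = 1/(M + 1/(-5 + M))
((-2 + r)**2 + q(5))**2 = ((-2 + 3)**2 + (-5 + 5)/(1 + 5**2 - 5*5))**2 = (1**2 + 0/(1 + 25 - 25))**2 = (1 + 0/1)**2 = (1 + 1*0)**2 = (1 + 0)**2 = 1**2 = 1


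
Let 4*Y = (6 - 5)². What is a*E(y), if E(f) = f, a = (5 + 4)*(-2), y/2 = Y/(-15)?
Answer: ⅗ ≈ 0.60000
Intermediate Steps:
Y = ¼ (Y = (6 - 5)²/4 = (¼)*1² = (¼)*1 = ¼ ≈ 0.25000)
y = -1/30 (y = 2*((¼)/(-15)) = 2*((¼)*(-1/15)) = 2*(-1/60) = -1/30 ≈ -0.033333)
a = -18 (a = 9*(-2) = -18)
a*E(y) = -18*(-1/30) = ⅗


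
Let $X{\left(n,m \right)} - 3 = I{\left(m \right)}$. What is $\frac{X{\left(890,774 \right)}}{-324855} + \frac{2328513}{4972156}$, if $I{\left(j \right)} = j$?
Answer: $\frac{250855241801}{538409912460} \approx 0.46592$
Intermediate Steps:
$X{\left(n,m \right)} = 3 + m$
$\frac{X{\left(890,774 \right)}}{-324855} + \frac{2328513}{4972156} = \frac{3 + 774}{-324855} + \frac{2328513}{4972156} = 777 \left(- \frac{1}{324855}\right) + 2328513 \cdot \frac{1}{4972156} = - \frac{259}{108285} + \frac{2328513}{4972156} = \frac{250855241801}{538409912460}$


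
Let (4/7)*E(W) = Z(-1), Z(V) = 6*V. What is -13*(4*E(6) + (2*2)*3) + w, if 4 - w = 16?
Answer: 378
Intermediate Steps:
w = -12 (w = 4 - 1*16 = 4 - 16 = -12)
E(W) = -21/2 (E(W) = 7*(6*(-1))/4 = (7/4)*(-6) = -21/2)
-13*(4*E(6) + (2*2)*3) + w = -13*(4*(-21/2) + (2*2)*3) - 12 = -13*(-42 + 4*3) - 12 = -13*(-42 + 12) - 12 = -13*(-30) - 12 = 390 - 12 = 378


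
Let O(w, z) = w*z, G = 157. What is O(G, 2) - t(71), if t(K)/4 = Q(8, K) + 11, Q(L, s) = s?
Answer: -14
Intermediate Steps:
t(K) = 44 + 4*K (t(K) = 4*(K + 11) = 4*(11 + K) = 44 + 4*K)
O(G, 2) - t(71) = 157*2 - (44 + 4*71) = 314 - (44 + 284) = 314 - 1*328 = 314 - 328 = -14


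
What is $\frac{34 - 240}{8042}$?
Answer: $- \frac{103}{4021} \approx -0.025616$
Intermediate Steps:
$\frac{34 - 240}{8042} = \left(34 - 240\right) \frac{1}{8042} = \left(-206\right) \frac{1}{8042} = - \frac{103}{4021}$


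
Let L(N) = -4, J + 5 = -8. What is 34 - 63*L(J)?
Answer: 286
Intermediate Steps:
J = -13 (J = -5 - 8 = -13)
34 - 63*L(J) = 34 - 63*(-4) = 34 + 252 = 286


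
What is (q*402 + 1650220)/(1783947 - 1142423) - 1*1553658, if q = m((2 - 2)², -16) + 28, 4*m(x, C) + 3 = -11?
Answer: -996707234723/641524 ≈ -1.5537e+6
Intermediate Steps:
m(x, C) = -7/2 (m(x, C) = -¾ + (¼)*(-11) = -¾ - 11/4 = -7/2)
q = 49/2 (q = -7/2 + 28 = 49/2 ≈ 24.500)
(q*402 + 1650220)/(1783947 - 1142423) - 1*1553658 = ((49/2)*402 + 1650220)/(1783947 - 1142423) - 1*1553658 = (9849 + 1650220)/641524 - 1553658 = 1660069*(1/641524) - 1553658 = 1660069/641524 - 1553658 = -996707234723/641524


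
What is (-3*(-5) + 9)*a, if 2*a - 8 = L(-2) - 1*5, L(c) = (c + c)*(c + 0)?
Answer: 132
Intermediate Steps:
L(c) = 2*c² (L(c) = (2*c)*c = 2*c²)
a = 11/2 (a = 4 + (2*(-2)² - 1*5)/2 = 4 + (2*4 - 5)/2 = 4 + (8 - 5)/2 = 4 + (½)*3 = 4 + 3/2 = 11/2 ≈ 5.5000)
(-3*(-5) + 9)*a = (-3*(-5) + 9)*(11/2) = (15 + 9)*(11/2) = 24*(11/2) = 132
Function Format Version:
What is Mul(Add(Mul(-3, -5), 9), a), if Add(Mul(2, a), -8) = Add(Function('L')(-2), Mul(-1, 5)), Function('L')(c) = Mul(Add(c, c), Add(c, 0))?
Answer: 132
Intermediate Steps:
Function('L')(c) = Mul(2, Pow(c, 2)) (Function('L')(c) = Mul(Mul(2, c), c) = Mul(2, Pow(c, 2)))
a = Rational(11, 2) (a = Add(4, Mul(Rational(1, 2), Add(Mul(2, Pow(-2, 2)), Mul(-1, 5)))) = Add(4, Mul(Rational(1, 2), Add(Mul(2, 4), -5))) = Add(4, Mul(Rational(1, 2), Add(8, -5))) = Add(4, Mul(Rational(1, 2), 3)) = Add(4, Rational(3, 2)) = Rational(11, 2) ≈ 5.5000)
Mul(Add(Mul(-3, -5), 9), a) = Mul(Add(Mul(-3, -5), 9), Rational(11, 2)) = Mul(Add(15, 9), Rational(11, 2)) = Mul(24, Rational(11, 2)) = 132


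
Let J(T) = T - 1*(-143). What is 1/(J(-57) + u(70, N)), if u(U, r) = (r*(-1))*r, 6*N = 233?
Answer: -36/51193 ≈ -0.00070322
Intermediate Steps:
N = 233/6 (N = (⅙)*233 = 233/6 ≈ 38.833)
u(U, r) = -r² (u(U, r) = (-r)*r = -r²)
J(T) = 143 + T (J(T) = T + 143 = 143 + T)
1/(J(-57) + u(70, N)) = 1/((143 - 57) - (233/6)²) = 1/(86 - 1*54289/36) = 1/(86 - 54289/36) = 1/(-51193/36) = -36/51193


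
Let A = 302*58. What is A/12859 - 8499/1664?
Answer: -80142017/21397376 ≈ -3.7454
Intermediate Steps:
A = 17516
A/12859 - 8499/1664 = 17516/12859 - 8499/1664 = -80142017/21397376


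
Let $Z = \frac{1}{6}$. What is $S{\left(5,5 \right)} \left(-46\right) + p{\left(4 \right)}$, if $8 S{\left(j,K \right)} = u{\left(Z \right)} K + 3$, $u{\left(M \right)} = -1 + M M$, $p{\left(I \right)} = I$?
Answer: $\frac{2117}{144} \approx 14.701$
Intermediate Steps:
$Z = \frac{1}{6} \approx 0.16667$
$u{\left(M \right)} = -1 + M^{2}$
$S{\left(j,K \right)} = \frac{3}{8} - \frac{35 K}{288}$ ($S{\left(j,K \right)} = \frac{\left(-1 + \left(\frac{1}{6}\right)^{2}\right) K + 3}{8} = \frac{\left(-1 + \frac{1}{36}\right) K + 3}{8} = \frac{- \frac{35 K}{36} + 3}{8} = \frac{3 - \frac{35 K}{36}}{8} = \frac{3}{8} - \frac{35 K}{288}$)
$S{\left(5,5 \right)} \left(-46\right) + p{\left(4 \right)} = \left(\frac{3}{8} - \frac{175}{288}\right) \left(-46\right) + 4 = \left(- \frac{67}{288}\right) \left(-46\right) + 4 = \frac{1541}{144} + 4 = \frac{2117}{144}$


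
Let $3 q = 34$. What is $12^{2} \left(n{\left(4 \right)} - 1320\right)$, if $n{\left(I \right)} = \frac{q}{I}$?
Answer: $-189672$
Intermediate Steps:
$q = \frac{34}{3}$ ($q = \frac{1}{3} \cdot 34 = \frac{34}{3} \approx 11.333$)
$n{\left(I \right)} = \frac{34}{3 I}$
$12^{2} \left(n{\left(4 \right)} - 1320\right) = 12^{2} \left(\frac{34}{3 \cdot 4} - 1320\right) = 144 \left(\frac{34}{3} \cdot \frac{1}{4} - 1320\right) = 144 \left(\frac{17}{6} - 1320\right) = 144 \left(- \frac{7903}{6}\right) = -189672$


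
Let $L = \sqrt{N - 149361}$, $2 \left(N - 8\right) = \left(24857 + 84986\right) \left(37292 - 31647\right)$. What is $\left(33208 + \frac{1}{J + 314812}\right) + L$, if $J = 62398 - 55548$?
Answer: $\frac{10681751697}{321662} + \frac{3 \sqrt{137725562}}{2} \approx 50812.0$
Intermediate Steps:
$N = \frac{620063751}{2}$ ($N = 8 + \frac{\left(24857 + 84986\right) \left(37292 - 31647\right)}{2} = 8 + \frac{109843 \cdot 5645}{2} = 8 + \frac{1}{2} \cdot 620063735 = 8 + \frac{620063735}{2} = \frac{620063751}{2} \approx 3.1003 \cdot 10^{8}$)
$L = \frac{3 \sqrt{137725562}}{2}$ ($L = \sqrt{\frac{620063751}{2} - 149361} = \sqrt{\frac{619765029}{2}} = \frac{3 \sqrt{137725562}}{2} \approx 17603.0$)
$J = 6850$ ($J = 62398 - 55548 = 6850$)
$\left(33208 + \frac{1}{J + 314812}\right) + L = \left(33208 + \frac{1}{6850 + 314812}\right) + \frac{3 \sqrt{137725562}}{2} = \left(33208 + \frac{1}{321662}\right) + \frac{3 \sqrt{137725562}}{2} = \frac{10681751697}{321662} + \frac{3 \sqrt{137725562}}{2}$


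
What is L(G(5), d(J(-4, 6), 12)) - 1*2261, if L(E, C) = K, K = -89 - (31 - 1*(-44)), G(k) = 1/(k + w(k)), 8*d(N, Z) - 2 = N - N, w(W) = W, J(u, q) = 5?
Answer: -2425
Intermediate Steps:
d(N, Z) = 1/4 (d(N, Z) = 1/4 + (N - N)/8 = 1/4 + (1/8)*0 = 1/4 + 0 = 1/4)
G(k) = 1/(2*k) (G(k) = 1/(k + k) = 1/(2*k))
K = -164 (K = -89 - (31 + 44) = -89 - 1*75 = -89 - 75 = -164)
L(E, C) = -164
L(G(5), d(J(-4, 6), 12)) - 1*2261 = -164 - 1*2261 = -164 - 2261 = -2425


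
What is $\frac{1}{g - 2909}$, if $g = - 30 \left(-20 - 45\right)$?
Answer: $- \frac{1}{959} \approx -0.0010428$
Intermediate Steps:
$g = 1950$ ($g = \left(-30\right) \left(-65\right) = 1950$)
$\frac{1}{g - 2909} = \frac{1}{1950 - 2909} = \frac{1}{-959} = - \frac{1}{959}$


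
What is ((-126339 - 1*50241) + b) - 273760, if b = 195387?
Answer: -254953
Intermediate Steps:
((-126339 - 1*50241) + b) - 273760 = ((-126339 - 1*50241) + 195387) - 273760 = ((-126339 - 50241) + 195387) - 273760 = (-176580 + 195387) - 273760 = 18807 - 273760 = -254953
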